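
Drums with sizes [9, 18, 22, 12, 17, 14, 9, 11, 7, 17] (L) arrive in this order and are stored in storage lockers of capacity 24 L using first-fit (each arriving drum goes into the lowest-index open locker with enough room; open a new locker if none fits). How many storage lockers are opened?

7

  9 → locker 1 (new)  [load 9/24]
  18 → locker 2 (new)  [load 18/24]
  22 → locker 3 (new)  [load 22/24]
  12 → locker 1  [load 21/24]
  17 → locker 4 (new)  [load 17/24]
  14 → locker 5 (new)  [load 14/24]
  9 → locker 5  [load 23/24]
  11 → locker 6 (new)  [load 11/24]
  7 → locker 4  [load 24/24]
  17 → locker 7 (new)  [load 17/24]
7 storage lockers opened.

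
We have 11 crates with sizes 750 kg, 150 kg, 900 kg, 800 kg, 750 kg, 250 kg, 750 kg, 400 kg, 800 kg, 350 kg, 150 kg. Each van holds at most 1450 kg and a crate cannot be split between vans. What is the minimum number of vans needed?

6

Total = 900 + 800 + 800 + 750 + 750 + 750 + 400 + 350 + 250 + 150 + 150 = 6050 kg.
Lower bound: ⌈6050/1450⌉ = 5 vans.
Also, 6 crates each exceed 725 kg, and no two of those can share a van, so at least 6 vans are needed.
A packing using 6 vans:
  van 1: 900 + 400 + 150 = 1450
  van 2: 800 + 350 + 250 = 1400
  van 3: 800 + 150 = 950
  van 4: 750 = 750
  van 5: 750 = 750
  van 6: 750 = 750
This matches the lower bound, so 6 is optimal.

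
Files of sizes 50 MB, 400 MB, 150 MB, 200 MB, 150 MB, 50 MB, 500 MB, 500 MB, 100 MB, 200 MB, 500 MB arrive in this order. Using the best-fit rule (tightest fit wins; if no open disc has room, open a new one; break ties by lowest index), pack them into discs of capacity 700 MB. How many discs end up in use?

5

  50 → disc 1 (new)  [load 50/700]
  400 → disc 1  [load 450/700]
  150 → disc 1  [load 600/700]
  200 → disc 2 (new)  [load 200/700]
  150 → disc 2  [load 350/700]
  50 → disc 1  [load 650/700]
  500 → disc 3 (new)  [load 500/700]
  500 → disc 4 (new)  [load 500/700]
  100 → disc 3  [load 600/700]
  200 → disc 4  [load 700/700]
  500 → disc 5 (new)  [load 500/700]
5 discs opened.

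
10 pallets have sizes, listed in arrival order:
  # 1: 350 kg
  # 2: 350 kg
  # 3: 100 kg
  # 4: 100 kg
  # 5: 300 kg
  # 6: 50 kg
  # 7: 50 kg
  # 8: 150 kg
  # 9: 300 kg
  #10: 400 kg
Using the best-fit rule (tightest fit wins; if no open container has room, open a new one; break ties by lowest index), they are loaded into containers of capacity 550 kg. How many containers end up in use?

5

  350 → container 1 (new)  [load 350/550]
  350 → container 2 (new)  [load 350/550]
  100 → container 1  [load 450/550]
  100 → container 1  [load 550/550]
  300 → container 3 (new)  [load 300/550]
  50 → container 2  [load 400/550]
  50 → container 2  [load 450/550]
  150 → container 3  [load 450/550]
  300 → container 4 (new)  [load 300/550]
  400 → container 5 (new)  [load 400/550]
5 containers opened.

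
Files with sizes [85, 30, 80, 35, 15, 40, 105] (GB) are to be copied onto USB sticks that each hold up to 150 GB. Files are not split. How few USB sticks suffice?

3

Total = 105 + 85 + 80 + 40 + 35 + 30 + 15 = 390 GB.
Lower bound: ⌈390/150⌉ = 3 USB sticks.
A packing using 3 USB sticks:
  USB stick 1: 105 + 40 = 145
  USB stick 2: 85 + 35 + 30 = 150
  USB stick 3: 80 + 15 = 95
This matches the lower bound, so 3 is optimal.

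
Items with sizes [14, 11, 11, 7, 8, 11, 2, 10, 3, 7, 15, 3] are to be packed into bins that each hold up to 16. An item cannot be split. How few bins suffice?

Total = 15 + 14 + 11 + 11 + 11 + 10 + 8 + 7 + 7 + 3 + 3 + 2 = 102.
Lower bound: ⌈102/16⌉ = 7 bins.
A packing using 8 bins:
  bin 1: 15 = 15
  bin 2: 14 + 2 = 16
  bin 3: 11 + 3 = 14
  bin 4: 11 + 3 = 14
  bin 5: 11 = 11
  bin 6: 10 = 10
  bin 7: 8 + 7 = 15
  bin 8: 7 = 7
No arrangement into 7 bins stays within capacity, so 8 is optimal.

8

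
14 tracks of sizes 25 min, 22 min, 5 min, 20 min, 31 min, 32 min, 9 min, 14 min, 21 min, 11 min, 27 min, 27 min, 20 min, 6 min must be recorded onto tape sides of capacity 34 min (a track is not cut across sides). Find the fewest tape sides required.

9

Total = 32 + 31 + 27 + 27 + 25 + 22 + 21 + 20 + 20 + 14 + 11 + 9 + 6 + 5 = 270 min.
Lower bound: ⌈270/34⌉ = 8 tape sides.
Also, 9 tracks each exceed 17 min, and no two of those can share a side, so at least 9 tape sides are needed.
A packing using 9 tape sides:
  side 1: 32 = 32
  side 2: 31 = 31
  side 3: 27 + 6 = 33
  side 4: 27 + 5 = 32
  side 5: 25 + 9 = 34
  side 6: 22 + 11 = 33
  side 7: 21 = 21
  side 8: 20 + 14 = 34
  side 9: 20 = 20
This matches the lower bound, so 9 is optimal.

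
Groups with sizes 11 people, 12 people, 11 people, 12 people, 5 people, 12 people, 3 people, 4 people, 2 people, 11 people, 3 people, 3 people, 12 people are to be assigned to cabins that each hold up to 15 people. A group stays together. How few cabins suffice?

8

Total = 12 + 12 + 12 + 12 + 11 + 11 + 11 + 5 + 4 + 3 + 3 + 3 + 2 = 101 people.
Lower bound: ⌈101/15⌉ = 7 cabins.
A packing using 8 cabins:
  cabin 1: 12 + 3 = 15
  cabin 2: 12 + 3 = 15
  cabin 3: 12 + 3 = 15
  cabin 4: 12 + 2 = 14
  cabin 5: 11 + 4 = 15
  cabin 6: 11 = 11
  cabin 7: 11 = 11
  cabin 8: 5 = 5
No arrangement into 7 cabins stays within capacity, so 8 is optimal.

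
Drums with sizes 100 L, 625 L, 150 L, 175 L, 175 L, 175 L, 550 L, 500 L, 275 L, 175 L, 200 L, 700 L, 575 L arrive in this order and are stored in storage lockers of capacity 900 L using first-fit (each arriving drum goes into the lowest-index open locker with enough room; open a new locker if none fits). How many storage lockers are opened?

  100 → locker 1 (new)  [load 100/900]
  625 → locker 1  [load 725/900]
  150 → locker 1  [load 875/900]
  175 → locker 2 (new)  [load 175/900]
  175 → locker 2  [load 350/900]
  175 → locker 2  [load 525/900]
  550 → locker 3 (new)  [load 550/900]
  500 → locker 4 (new)  [load 500/900]
  275 → locker 2  [load 800/900]
  175 → locker 3  [load 725/900]
  200 → locker 4  [load 700/900]
  700 → locker 5 (new)  [load 700/900]
  575 → locker 6 (new)  [load 575/900]
6 storage lockers opened.

6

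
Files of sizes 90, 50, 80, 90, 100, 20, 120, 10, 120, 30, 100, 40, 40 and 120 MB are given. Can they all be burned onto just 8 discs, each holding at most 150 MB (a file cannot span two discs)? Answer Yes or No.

A valid assignment using 8 discs:
  disc 1: 120 + 30 = 150
  disc 2: 120 + 20 + 10 = 150
  disc 3: 120 = 120
  disc 4: 100 + 50 = 150
  disc 5: 100 + 40 = 140
  disc 6: 90 + 40 = 130
  disc 7: 90 = 90
  disc 8: 80 = 80
Every load is within 150 MB, so 8 discs suffice.

Yes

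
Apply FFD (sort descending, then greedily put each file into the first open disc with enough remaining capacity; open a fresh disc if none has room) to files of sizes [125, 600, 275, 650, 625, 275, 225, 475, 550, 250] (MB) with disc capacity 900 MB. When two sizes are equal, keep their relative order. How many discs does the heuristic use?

5

Sorted descending: 650, 625, 600, 550, 475, 275, 275, 250, 225, 125.
  650 → disc 1 (new)  [load 650/900]
  625 → disc 2 (new)  [load 625/900]
  600 → disc 3 (new)  [load 600/900]
  550 → disc 4 (new)  [load 550/900]
  475 → disc 5 (new)  [load 475/900]
  275 → disc 2  [load 900/900]
  275 → disc 3  [load 875/900]
  250 → disc 1  [load 900/900]
  225 → disc 4  [load 775/900]
  125 → disc 4  [load 900/900]
5 discs opened.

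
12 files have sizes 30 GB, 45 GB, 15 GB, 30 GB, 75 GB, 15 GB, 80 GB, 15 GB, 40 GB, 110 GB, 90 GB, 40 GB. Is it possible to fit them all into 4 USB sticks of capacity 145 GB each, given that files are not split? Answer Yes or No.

Total = 585 GB; ⌈585/145⌉ = 5.
At least 5 USB sticks are required, but only 4 are allowed.

No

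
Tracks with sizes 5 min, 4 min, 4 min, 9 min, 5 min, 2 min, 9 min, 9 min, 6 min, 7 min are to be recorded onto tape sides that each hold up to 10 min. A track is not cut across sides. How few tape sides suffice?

7

Total = 9 + 9 + 9 + 7 + 6 + 5 + 5 + 4 + 4 + 2 = 60 min.
Lower bound: ⌈60/10⌉ = 6 tape sides.
A packing using 7 tape sides:
  side 1: 9 = 9
  side 2: 9 = 9
  side 3: 9 = 9
  side 4: 7 + 2 = 9
  side 5: 6 + 4 = 10
  side 6: 5 + 5 = 10
  side 7: 4 = 4
No arrangement into 6 tape sides stays within capacity, so 7 is optimal.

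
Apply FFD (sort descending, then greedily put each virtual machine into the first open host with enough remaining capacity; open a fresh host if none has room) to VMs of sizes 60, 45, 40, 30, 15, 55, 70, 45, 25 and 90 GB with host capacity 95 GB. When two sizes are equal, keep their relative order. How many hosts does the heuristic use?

6

Sorted descending: 90, 70, 60, 55, 45, 45, 40, 30, 25, 15.
  90 → host 1 (new)  [load 90/95]
  70 → host 2 (new)  [load 70/95]
  60 → host 3 (new)  [load 60/95]
  55 → host 4 (new)  [load 55/95]
  45 → host 5 (new)  [load 45/95]
  45 → host 5  [load 90/95]
  40 → host 4  [load 95/95]
  30 → host 3  [load 90/95]
  25 → host 2  [load 95/95]
  15 → host 6 (new)  [load 15/95]
6 hosts opened.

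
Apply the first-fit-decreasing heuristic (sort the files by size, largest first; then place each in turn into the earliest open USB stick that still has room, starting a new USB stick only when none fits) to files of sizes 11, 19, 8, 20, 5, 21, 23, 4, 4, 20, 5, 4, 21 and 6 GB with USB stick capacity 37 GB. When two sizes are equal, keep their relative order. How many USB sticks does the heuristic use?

Sorted descending: 23, 21, 21, 20, 20, 19, 11, 8, 6, 5, 5, 4, 4, 4.
  23 → USB stick 1 (new)  [load 23/37]
  21 → USB stick 2 (new)  [load 21/37]
  21 → USB stick 3 (new)  [load 21/37]
  20 → USB stick 4 (new)  [load 20/37]
  20 → USB stick 5 (new)  [load 20/37]
  19 → USB stick 6 (new)  [load 19/37]
  11 → USB stick 1  [load 34/37]
  8 → USB stick 2  [load 29/37]
  6 → USB stick 2  [load 35/37]
  5 → USB stick 3  [load 26/37]
  5 → USB stick 3  [load 31/37]
  4 → USB stick 3  [load 35/37]
  4 → USB stick 4  [load 24/37]
  4 → USB stick 4  [load 28/37]
6 USB sticks opened.

6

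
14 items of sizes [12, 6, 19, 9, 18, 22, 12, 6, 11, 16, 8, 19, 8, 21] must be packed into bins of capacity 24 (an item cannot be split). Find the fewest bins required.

9

Total = 22 + 21 + 19 + 19 + 18 + 16 + 12 + 12 + 11 + 9 + 8 + 8 + 6 + 6 = 187.
Lower bound: ⌈187/24⌉ = 8 bins.
A packing using 9 bins:
  bin 1: 22 = 22
  bin 2: 21 = 21
  bin 3: 19 = 19
  bin 4: 19 = 19
  bin 5: 18 + 6 = 24
  bin 6: 16 + 8 = 24
  bin 7: 12 + 12 = 24
  bin 8: 11 + 9 = 20
  bin 9: 8 + 6 = 14
No arrangement into 8 bins stays within capacity, so 9 is optimal.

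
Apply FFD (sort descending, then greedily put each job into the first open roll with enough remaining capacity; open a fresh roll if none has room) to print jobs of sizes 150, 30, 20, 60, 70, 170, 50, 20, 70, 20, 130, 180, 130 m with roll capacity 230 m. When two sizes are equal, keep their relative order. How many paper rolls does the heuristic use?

Sorted descending: 180, 170, 150, 130, 130, 70, 70, 60, 50, 30, 20, 20, 20.
  180 → roll 1 (new)  [load 180/230]
  170 → roll 2 (new)  [load 170/230]
  150 → roll 3 (new)  [load 150/230]
  130 → roll 4 (new)  [load 130/230]
  130 → roll 5 (new)  [load 130/230]
  70 → roll 3  [load 220/230]
  70 → roll 4  [load 200/230]
  60 → roll 2  [load 230/230]
  50 → roll 1  [load 230/230]
  30 → roll 4  [load 230/230]
  20 → roll 5  [load 150/230]
  20 → roll 5  [load 170/230]
  20 → roll 5  [load 190/230]
5 paper rolls opened.

5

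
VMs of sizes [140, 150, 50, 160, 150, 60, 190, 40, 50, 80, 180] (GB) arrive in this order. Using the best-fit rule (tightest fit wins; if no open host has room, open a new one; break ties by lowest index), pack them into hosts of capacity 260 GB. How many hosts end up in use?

6

  140 → host 1 (new)  [load 140/260]
  150 → host 2 (new)  [load 150/260]
  50 → host 2  [load 200/260]
  160 → host 3 (new)  [load 160/260]
  150 → host 4 (new)  [load 150/260]
  60 → host 2  [load 260/260]
  190 → host 5 (new)  [load 190/260]
  40 → host 5  [load 230/260]
  50 → host 3  [load 210/260]
  80 → host 4  [load 230/260]
  180 → host 6 (new)  [load 180/260]
6 hosts opened.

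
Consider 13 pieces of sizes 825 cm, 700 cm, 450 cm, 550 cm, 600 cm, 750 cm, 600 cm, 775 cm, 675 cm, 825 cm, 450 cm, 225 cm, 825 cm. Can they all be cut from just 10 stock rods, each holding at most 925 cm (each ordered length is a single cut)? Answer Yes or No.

Total = 8250 cm; ⌈8250/925⌉ = 9.
10 pieces each exceed half the capacity and cannot share a stock rod, forcing at least 10 stock rods.
The bound of 10 does not rule out 10, but exhaustive search shows no assignment into 10 stock rods of capacity 925 cm exists — the minimum is 11.

No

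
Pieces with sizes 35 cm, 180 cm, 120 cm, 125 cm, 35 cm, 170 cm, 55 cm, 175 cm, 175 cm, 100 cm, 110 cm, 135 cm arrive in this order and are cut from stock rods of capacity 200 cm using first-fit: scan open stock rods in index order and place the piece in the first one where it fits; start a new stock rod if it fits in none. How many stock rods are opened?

  35 → stock rod 1 (new)  [load 35/200]
  180 → stock rod 2 (new)  [load 180/200]
  120 → stock rod 1  [load 155/200]
  125 → stock rod 3 (new)  [load 125/200]
  35 → stock rod 1  [load 190/200]
  170 → stock rod 4 (new)  [load 170/200]
  55 → stock rod 3  [load 180/200]
  175 → stock rod 5 (new)  [load 175/200]
  175 → stock rod 6 (new)  [load 175/200]
  100 → stock rod 7 (new)  [load 100/200]
  110 → stock rod 8 (new)  [load 110/200]
  135 → stock rod 9 (new)  [load 135/200]
9 stock rods opened.

9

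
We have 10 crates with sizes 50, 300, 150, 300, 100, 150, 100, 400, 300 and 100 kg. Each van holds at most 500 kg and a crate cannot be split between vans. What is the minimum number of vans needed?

4

Total = 400 + 300 + 300 + 300 + 150 + 150 + 100 + 100 + 100 + 50 = 1950 kg.
Lower bound: ⌈1950/500⌉ = 4 vans.
A packing using 4 vans:
  van 1: 400 + 100 = 500
  van 2: 300 + 150 + 50 = 500
  van 3: 300 + 150 = 450
  van 4: 300 + 100 + 100 = 500
This matches the lower bound, so 4 is optimal.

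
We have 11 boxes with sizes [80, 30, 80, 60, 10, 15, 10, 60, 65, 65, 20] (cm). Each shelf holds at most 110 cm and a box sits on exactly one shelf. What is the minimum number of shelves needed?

6

Total = 80 + 80 + 65 + 65 + 60 + 60 + 30 + 20 + 15 + 10 + 10 = 495 cm.
Lower bound: ⌈495/110⌉ = 5 shelves.
Also, 6 boxes each exceed 55 cm, and no two of those can share a shelf, so at least 6 shelves are needed.
A packing using 6 shelves:
  shelf 1: 80 + 30 = 110
  shelf 2: 80 + 20 + 10 = 110
  shelf 3: 65 + 15 + 10 = 90
  shelf 4: 65 = 65
  shelf 5: 60 = 60
  shelf 6: 60 = 60
This matches the lower bound, so 6 is optimal.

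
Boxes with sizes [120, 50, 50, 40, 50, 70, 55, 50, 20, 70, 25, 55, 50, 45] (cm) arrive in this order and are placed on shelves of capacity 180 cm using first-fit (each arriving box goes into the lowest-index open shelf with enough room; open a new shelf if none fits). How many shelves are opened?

  120 → shelf 1 (new)  [load 120/180]
  50 → shelf 1  [load 170/180]
  50 → shelf 2 (new)  [load 50/180]
  40 → shelf 2  [load 90/180]
  50 → shelf 2  [load 140/180]
  70 → shelf 3 (new)  [load 70/180]
  55 → shelf 3  [load 125/180]
  50 → shelf 3  [load 175/180]
  20 → shelf 2  [load 160/180]
  70 → shelf 4 (new)  [load 70/180]
  25 → shelf 4  [load 95/180]
  55 → shelf 4  [load 150/180]
  50 → shelf 5 (new)  [load 50/180]
  45 → shelf 5  [load 95/180]
5 shelves opened.

5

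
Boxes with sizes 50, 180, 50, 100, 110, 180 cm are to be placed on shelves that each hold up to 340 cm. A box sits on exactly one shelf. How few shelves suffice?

2

Total = 180 + 180 + 110 + 100 + 50 + 50 = 670 cm.
Lower bound: ⌈670/340⌉ = 2 shelves.
A packing using 2 shelves:
  shelf 1: 180 + 110 + 50 = 340
  shelf 2: 180 + 100 + 50 = 330
This matches the lower bound, so 2 is optimal.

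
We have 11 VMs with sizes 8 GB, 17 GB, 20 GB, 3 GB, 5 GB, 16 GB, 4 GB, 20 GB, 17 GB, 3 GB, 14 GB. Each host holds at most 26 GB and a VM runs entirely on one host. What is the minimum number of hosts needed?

6

Total = 20 + 20 + 17 + 17 + 16 + 14 + 8 + 5 + 4 + 3 + 3 = 127 GB.
Lower bound: ⌈127/26⌉ = 5 hosts.
Also, 6 VMs each exceed 13 GB, and no two of those can share a host, so at least 6 hosts are needed.
A packing using 6 hosts:
  host 1: 20 + 5 = 25
  host 2: 20 + 4 = 24
  host 3: 17 + 8 = 25
  host 4: 17 + 3 + 3 = 23
  host 5: 16 = 16
  host 6: 14 = 14
This matches the lower bound, so 6 is optimal.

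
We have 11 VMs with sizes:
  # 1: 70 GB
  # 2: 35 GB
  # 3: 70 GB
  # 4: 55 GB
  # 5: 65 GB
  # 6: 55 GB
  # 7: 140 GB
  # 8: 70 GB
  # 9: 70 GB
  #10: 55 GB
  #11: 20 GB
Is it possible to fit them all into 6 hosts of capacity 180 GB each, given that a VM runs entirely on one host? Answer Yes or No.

A valid assignment using 5 hosts:
  host 1: 140 + 35 = 175
  host 2: 70 + 70 + 20 = 160
  host 3: 70 + 70 = 140
  host 4: 65 + 55 + 55 = 175
  host 5: 55 = 55
That uses only 5 ≤ 6, so 6 hosts are enough.

Yes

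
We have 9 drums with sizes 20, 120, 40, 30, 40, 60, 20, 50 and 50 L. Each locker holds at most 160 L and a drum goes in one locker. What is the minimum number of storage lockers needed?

3

Total = 120 + 60 + 50 + 50 + 40 + 40 + 30 + 20 + 20 = 430 L.
Lower bound: ⌈430/160⌉ = 3 storage lockers.
A packing using 3 storage lockers:
  locker 1: 120 + 40 = 160
  locker 2: 60 + 50 + 50 = 160
  locker 3: 40 + 30 + 20 + 20 = 110
This matches the lower bound, so 3 is optimal.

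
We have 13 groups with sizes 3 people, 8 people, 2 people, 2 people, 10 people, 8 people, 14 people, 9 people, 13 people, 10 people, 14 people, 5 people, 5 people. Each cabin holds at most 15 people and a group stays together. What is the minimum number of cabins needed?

8

Total = 14 + 14 + 13 + 10 + 10 + 9 + 8 + 8 + 5 + 5 + 3 + 2 + 2 = 103 people.
Lower bound: ⌈103/15⌉ = 7 cabins.
Also, 8 groups each exceed 15/2 people, and no two of those can share a cabin, so at least 8 cabins are needed.
A packing using 8 cabins:
  cabin 1: 14 = 14
  cabin 2: 14 = 14
  cabin 3: 13 + 2 = 15
  cabin 4: 10 + 5 = 15
  cabin 5: 10 + 5 = 15
  cabin 6: 9 + 3 + 2 = 14
  cabin 7: 8 = 8
  cabin 8: 8 = 8
This matches the lower bound, so 8 is optimal.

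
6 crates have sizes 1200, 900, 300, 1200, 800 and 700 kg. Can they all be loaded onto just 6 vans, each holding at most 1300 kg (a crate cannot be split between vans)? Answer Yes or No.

Yes

A valid assignment using 5 vans:
  van 1: 1200 = 1200
  van 2: 1200 = 1200
  van 3: 900 + 300 = 1200
  van 4: 800 = 800
  van 5: 700 = 700
That uses only 5 ≤ 6, so 6 vans are enough.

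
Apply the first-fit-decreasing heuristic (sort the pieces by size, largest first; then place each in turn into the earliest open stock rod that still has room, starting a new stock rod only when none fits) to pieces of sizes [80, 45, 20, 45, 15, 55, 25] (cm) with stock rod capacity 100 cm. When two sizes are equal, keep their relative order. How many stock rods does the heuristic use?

3

Sorted descending: 80, 55, 45, 45, 25, 20, 15.
  80 → stock rod 1 (new)  [load 80/100]
  55 → stock rod 2 (new)  [load 55/100]
  45 → stock rod 2  [load 100/100]
  45 → stock rod 3 (new)  [load 45/100]
  25 → stock rod 3  [load 70/100]
  20 → stock rod 1  [load 100/100]
  15 → stock rod 3  [load 85/100]
3 stock rods opened.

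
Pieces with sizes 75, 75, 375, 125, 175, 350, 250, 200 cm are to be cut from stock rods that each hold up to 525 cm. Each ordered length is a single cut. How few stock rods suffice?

4

Total = 375 + 350 + 250 + 200 + 175 + 125 + 75 + 75 = 1625 cm.
Lower bound: ⌈1625/525⌉ = 4 stock rods.
A packing using 4 stock rods:
  stock rod 1: 375 + 125 = 500
  stock rod 2: 350 + 175 = 525
  stock rod 3: 250 + 200 + 75 = 525
  stock rod 4: 75 = 75
This matches the lower bound, so 4 is optimal.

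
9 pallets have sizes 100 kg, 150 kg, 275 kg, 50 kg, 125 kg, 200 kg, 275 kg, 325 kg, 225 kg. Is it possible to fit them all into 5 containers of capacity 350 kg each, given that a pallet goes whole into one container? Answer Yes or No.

Total = 1725 kg; ⌈1725/350⌉ = 5.
The bound of 5 does not rule out 5, but exhaustive search shows no assignment into 5 containers of capacity 350 kg exists — the minimum is 6.

No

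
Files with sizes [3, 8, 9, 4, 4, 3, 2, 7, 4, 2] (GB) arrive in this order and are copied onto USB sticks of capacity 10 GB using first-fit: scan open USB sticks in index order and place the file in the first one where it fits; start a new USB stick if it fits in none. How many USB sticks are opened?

5

  3 → USB stick 1 (new)  [load 3/10]
  8 → USB stick 2 (new)  [load 8/10]
  9 → USB stick 3 (new)  [load 9/10]
  4 → USB stick 1  [load 7/10]
  4 → USB stick 4 (new)  [load 4/10]
  3 → USB stick 1  [load 10/10]
  2 → USB stick 2  [load 10/10]
  7 → USB stick 5 (new)  [load 7/10]
  4 → USB stick 4  [load 8/10]
  2 → USB stick 4  [load 10/10]
5 USB sticks opened.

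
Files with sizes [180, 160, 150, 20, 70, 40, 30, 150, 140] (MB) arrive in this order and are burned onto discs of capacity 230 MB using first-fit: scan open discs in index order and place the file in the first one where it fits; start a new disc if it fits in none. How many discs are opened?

5

  180 → disc 1 (new)  [load 180/230]
  160 → disc 2 (new)  [load 160/230]
  150 → disc 3 (new)  [load 150/230]
  20 → disc 1  [load 200/230]
  70 → disc 2  [load 230/230]
  40 → disc 3  [load 190/230]
  30 → disc 1  [load 230/230]
  150 → disc 4 (new)  [load 150/230]
  140 → disc 5 (new)  [load 140/230]
5 discs opened.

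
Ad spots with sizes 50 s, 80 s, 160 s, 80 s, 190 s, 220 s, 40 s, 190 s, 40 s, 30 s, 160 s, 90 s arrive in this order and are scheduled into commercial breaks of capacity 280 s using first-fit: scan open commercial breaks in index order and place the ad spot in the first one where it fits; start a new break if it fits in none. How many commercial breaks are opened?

  50 → break 1 (new)  [load 50/280]
  80 → break 1  [load 130/280]
  160 → break 2 (new)  [load 160/280]
  80 → break 1  [load 210/280]
  190 → break 3 (new)  [load 190/280]
  220 → break 4 (new)  [load 220/280]
  40 → break 1  [load 250/280]
  190 → break 5 (new)  [load 190/280]
  40 → break 2  [load 200/280]
  30 → break 1  [load 280/280]
  160 → break 6 (new)  [load 160/280]
  90 → break 3  [load 280/280]
6 commercial breaks opened.

6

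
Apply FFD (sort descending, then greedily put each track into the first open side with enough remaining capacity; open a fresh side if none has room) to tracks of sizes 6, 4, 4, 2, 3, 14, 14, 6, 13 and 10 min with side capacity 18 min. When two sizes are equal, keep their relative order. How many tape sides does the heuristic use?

5

Sorted descending: 14, 14, 13, 10, 6, 6, 4, 4, 3, 2.
  14 → side 1 (new)  [load 14/18]
  14 → side 2 (new)  [load 14/18]
  13 → side 3 (new)  [load 13/18]
  10 → side 4 (new)  [load 10/18]
  6 → side 4  [load 16/18]
  6 → side 5 (new)  [load 6/18]
  4 → side 1  [load 18/18]
  4 → side 2  [load 18/18]
  3 → side 3  [load 16/18]
  2 → side 3  [load 18/18]
5 tape sides opened.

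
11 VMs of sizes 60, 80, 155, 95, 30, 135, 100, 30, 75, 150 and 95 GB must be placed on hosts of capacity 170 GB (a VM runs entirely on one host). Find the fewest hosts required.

7

Total = 155 + 150 + 135 + 100 + 95 + 95 + 80 + 75 + 60 + 30 + 30 = 1005 GB.
Lower bound: ⌈1005/170⌉ = 6 hosts.
A packing using 7 hosts:
  host 1: 155 = 155
  host 2: 150 = 150
  host 3: 135 + 30 = 165
  host 4: 100 + 60 = 160
  host 5: 95 + 75 = 170
  host 6: 95 + 30 = 125
  host 7: 80 = 80
No arrangement into 6 hosts stays within capacity, so 7 is optimal.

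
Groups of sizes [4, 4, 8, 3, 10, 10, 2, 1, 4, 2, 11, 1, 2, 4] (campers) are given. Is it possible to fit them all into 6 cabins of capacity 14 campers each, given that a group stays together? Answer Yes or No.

Yes

A valid assignment using 5 cabins:
  cabin 1: 11 + 3 = 14
  cabin 2: 10 + 4 = 14
  cabin 3: 10 + 4 = 14
  cabin 4: 8 + 4 + 2 = 14
  cabin 5: 4 + 2 + 2 + 1 + 1 = 10
That uses only 5 ≤ 6, so 6 cabins are enough.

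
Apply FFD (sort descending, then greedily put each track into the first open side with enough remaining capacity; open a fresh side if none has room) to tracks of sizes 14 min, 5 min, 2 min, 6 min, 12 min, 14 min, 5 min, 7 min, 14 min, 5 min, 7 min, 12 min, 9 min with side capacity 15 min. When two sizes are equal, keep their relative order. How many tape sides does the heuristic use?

Sorted descending: 14, 14, 14, 12, 12, 9, 7, 7, 6, 5, 5, 5, 2.
  14 → side 1 (new)  [load 14/15]
  14 → side 2 (new)  [load 14/15]
  14 → side 3 (new)  [load 14/15]
  12 → side 4 (new)  [load 12/15]
  12 → side 5 (new)  [load 12/15]
  9 → side 6 (new)  [load 9/15]
  7 → side 7 (new)  [load 7/15]
  7 → side 7  [load 14/15]
  6 → side 6  [load 15/15]
  5 → side 8 (new)  [load 5/15]
  5 → side 8  [load 10/15]
  5 → side 8  [load 15/15]
  2 → side 4  [load 14/15]
8 tape sides opened.

8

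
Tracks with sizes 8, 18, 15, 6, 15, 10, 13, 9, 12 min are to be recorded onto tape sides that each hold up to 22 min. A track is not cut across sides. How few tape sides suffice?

6

Total = 18 + 15 + 15 + 13 + 12 + 10 + 9 + 8 + 6 = 106 min.
Lower bound: ⌈106/22⌉ = 5 tape sides.
A packing using 6 tape sides:
  side 1: 18 = 18
  side 2: 15 + 6 = 21
  side 3: 15 = 15
  side 4: 13 + 9 = 22
  side 5: 12 + 10 = 22
  side 6: 8 = 8
No arrangement into 5 tape sides stays within capacity, so 6 is optimal.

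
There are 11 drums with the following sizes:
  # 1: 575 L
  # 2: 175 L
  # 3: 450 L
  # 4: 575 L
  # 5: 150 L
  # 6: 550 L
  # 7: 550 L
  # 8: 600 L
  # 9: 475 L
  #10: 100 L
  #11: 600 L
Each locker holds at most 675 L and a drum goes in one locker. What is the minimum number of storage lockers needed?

8

Total = 600 + 600 + 575 + 575 + 550 + 550 + 475 + 450 + 175 + 150 + 100 = 4800 L.
Lower bound: ⌈4800/675⌉ = 8 storage lockers.
A packing using 8 storage lockers:
  locker 1: 600 = 600
  locker 2: 600 = 600
  locker 3: 575 + 100 = 675
  locker 4: 575 = 575
  locker 5: 550 = 550
  locker 6: 550 = 550
  locker 7: 475 + 175 = 650
  locker 8: 450 + 150 = 600
This matches the lower bound, so 8 is optimal.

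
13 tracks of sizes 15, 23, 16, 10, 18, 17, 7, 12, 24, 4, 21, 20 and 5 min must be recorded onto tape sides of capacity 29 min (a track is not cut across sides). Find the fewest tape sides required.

8

Total = 24 + 23 + 21 + 20 + 18 + 17 + 16 + 15 + 12 + 10 + 7 + 5 + 4 = 192 min.
Lower bound: ⌈192/29⌉ = 7 tape sides.
Also, 8 tracks each exceed 29/2 min, and no two of those can share a side, so at least 8 tape sides are needed.
A packing using 8 tape sides:
  side 1: 24 + 5 = 29
  side 2: 23 + 4 = 27
  side 3: 21 + 7 = 28
  side 4: 20 = 20
  side 5: 18 + 10 = 28
  side 6: 17 + 12 = 29
  side 7: 16 = 16
  side 8: 15 = 15
This matches the lower bound, so 8 is optimal.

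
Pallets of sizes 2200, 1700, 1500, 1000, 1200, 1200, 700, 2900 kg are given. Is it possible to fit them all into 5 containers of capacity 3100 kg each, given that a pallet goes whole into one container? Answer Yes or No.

Yes

A valid assignment using 5 containers:
  container 1: 2900 = 2900
  container 2: 2200 + 700 = 2900
  container 3: 1700 + 1200 = 2900
  container 4: 1500 + 1200 = 2700
  container 5: 1000 = 1000
Every load is within 3100 kg, so 5 containers suffice.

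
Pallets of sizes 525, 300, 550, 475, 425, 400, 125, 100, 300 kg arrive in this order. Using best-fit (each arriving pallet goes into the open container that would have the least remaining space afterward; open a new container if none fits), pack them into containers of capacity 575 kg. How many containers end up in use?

7

  525 → container 1 (new)  [load 525/575]
  300 → container 2 (new)  [load 300/575]
  550 → container 3 (new)  [load 550/575]
  475 → container 4 (new)  [load 475/575]
  425 → container 5 (new)  [load 425/575]
  400 → container 6 (new)  [load 400/575]
  125 → container 5  [load 550/575]
  100 → container 4  [load 575/575]
  300 → container 7 (new)  [load 300/575]
7 containers opened.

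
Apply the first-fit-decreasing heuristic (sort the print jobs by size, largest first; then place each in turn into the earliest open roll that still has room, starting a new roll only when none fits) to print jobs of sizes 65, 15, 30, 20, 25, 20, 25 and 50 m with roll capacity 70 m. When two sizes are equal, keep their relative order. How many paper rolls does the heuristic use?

Sorted descending: 65, 50, 30, 25, 25, 20, 20, 15.
  65 → roll 1 (new)  [load 65/70]
  50 → roll 2 (new)  [load 50/70]
  30 → roll 3 (new)  [load 30/70]
  25 → roll 3  [load 55/70]
  25 → roll 4 (new)  [load 25/70]
  20 → roll 2  [load 70/70]
  20 → roll 4  [load 45/70]
  15 → roll 3  [load 70/70]
4 paper rolls opened.

4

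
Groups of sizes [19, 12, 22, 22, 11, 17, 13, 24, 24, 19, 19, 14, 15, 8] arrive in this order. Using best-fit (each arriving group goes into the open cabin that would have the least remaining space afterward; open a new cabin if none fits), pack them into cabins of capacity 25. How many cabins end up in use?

12

  19 → cabin 1 (new)  [load 19/25]
  12 → cabin 2 (new)  [load 12/25]
  22 → cabin 3 (new)  [load 22/25]
  22 → cabin 4 (new)  [load 22/25]
  11 → cabin 2  [load 23/25]
  17 → cabin 5 (new)  [load 17/25]
  13 → cabin 6 (new)  [load 13/25]
  24 → cabin 7 (new)  [load 24/25]
  24 → cabin 8 (new)  [load 24/25]
  19 → cabin 9 (new)  [load 19/25]
  19 → cabin 10 (new)  [load 19/25]
  14 → cabin 11 (new)  [load 14/25]
  15 → cabin 12 (new)  [load 15/25]
  8 → cabin 5  [load 25/25]
12 cabins opened.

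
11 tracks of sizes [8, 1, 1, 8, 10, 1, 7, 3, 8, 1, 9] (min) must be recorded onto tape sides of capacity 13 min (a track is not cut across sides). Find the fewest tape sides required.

Total = 10 + 9 + 8 + 8 + 8 + 7 + 3 + 1 + 1 + 1 + 1 = 57 min.
Lower bound: ⌈57/13⌉ = 5 tape sides.
Also, 6 tracks each exceed 13/2 min, and no two of those can share a side, so at least 6 tape sides are needed.
A packing using 6 tape sides:
  side 1: 10 + 3 = 13
  side 2: 9 + 1 + 1 + 1 + 1 = 13
  side 3: 8 = 8
  side 4: 8 = 8
  side 5: 8 = 8
  side 6: 7 = 7
This matches the lower bound, so 6 is optimal.

6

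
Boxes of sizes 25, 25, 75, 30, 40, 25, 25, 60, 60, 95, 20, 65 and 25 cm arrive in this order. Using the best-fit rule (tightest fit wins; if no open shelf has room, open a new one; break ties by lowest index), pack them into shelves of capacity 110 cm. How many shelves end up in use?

6

  25 → shelf 1 (new)  [load 25/110]
  25 → shelf 1  [load 50/110]
  75 → shelf 2 (new)  [load 75/110]
  30 → shelf 2  [load 105/110]
  40 → shelf 1  [load 90/110]
  25 → shelf 3 (new)  [load 25/110]
  25 → shelf 3  [load 50/110]
  60 → shelf 3  [load 110/110]
  60 → shelf 4 (new)  [load 60/110]
  95 → shelf 5 (new)  [load 95/110]
  20 → shelf 1  [load 110/110]
  65 → shelf 6 (new)  [load 65/110]
  25 → shelf 6  [load 90/110]
6 shelves opened.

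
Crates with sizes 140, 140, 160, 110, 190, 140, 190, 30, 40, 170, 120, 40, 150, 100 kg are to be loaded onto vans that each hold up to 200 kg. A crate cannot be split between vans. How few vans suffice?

Total = 190 + 190 + 170 + 160 + 150 + 140 + 140 + 140 + 120 + 110 + 100 + 40 + 40 + 30 = 1720 kg.
Lower bound: ⌈1720/200⌉ = 9 vans.
Also, 10 crates each exceed 100 kg, and no two of those can share a van, so at least 10 vans are needed.
A packing using 11 vans:
  van 1: 190 = 190
  van 2: 190 = 190
  van 3: 170 + 30 = 200
  van 4: 160 + 40 = 200
  van 5: 150 + 40 = 190
  van 6: 140 = 140
  van 7: 140 = 140
  van 8: 140 = 140
  van 9: 120 = 120
  van 10: 110 = 110
  van 11: 100 = 100
No arrangement into 10 vans stays within capacity, so 11 is optimal.

11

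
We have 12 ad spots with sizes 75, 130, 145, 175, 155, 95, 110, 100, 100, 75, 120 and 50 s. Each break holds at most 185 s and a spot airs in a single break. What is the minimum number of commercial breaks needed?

Total = 175 + 155 + 145 + 130 + 120 + 110 + 100 + 100 + 95 + 75 + 75 + 50 = 1330 s.
Lower bound: ⌈1330/185⌉ = 8 commercial breaks.
Also, 9 ad spots each exceed 185/2 s, and no two of those can share a break, so at least 9 commercial breaks are needed.
A packing using 9 commercial breaks:
  break 1: 175 = 175
  break 2: 155 = 155
  break 3: 145 = 145
  break 4: 130 + 50 = 180
  break 5: 120 = 120
  break 6: 110 + 75 = 185
  break 7: 100 + 75 = 175
  break 8: 100 = 100
  break 9: 95 = 95
This matches the lower bound, so 9 is optimal.

9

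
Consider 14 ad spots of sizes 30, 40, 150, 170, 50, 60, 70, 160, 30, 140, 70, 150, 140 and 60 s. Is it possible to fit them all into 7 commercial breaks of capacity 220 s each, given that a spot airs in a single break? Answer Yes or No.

Yes

A valid assignment using 7 commercial breaks:
  break 1: 170 + 50 = 220
  break 2: 160 + 60 = 220
  break 3: 150 + 70 = 220
  break 4: 150 + 70 = 220
  break 5: 140 + 60 = 200
  break 6: 140 + 40 + 30 = 210
  break 7: 30 = 30
Every load is within 220 s, so 7 commercial breaks suffice.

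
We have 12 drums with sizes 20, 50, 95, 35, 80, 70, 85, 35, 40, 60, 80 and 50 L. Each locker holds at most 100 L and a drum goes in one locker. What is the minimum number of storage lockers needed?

8

Total = 95 + 85 + 80 + 80 + 70 + 60 + 50 + 50 + 40 + 35 + 35 + 20 = 700 L.
Lower bound: ⌈700/100⌉ = 7 storage lockers.
A packing using 8 storage lockers:
  locker 1: 95 = 95
  locker 2: 85 = 85
  locker 3: 80 + 20 = 100
  locker 4: 80 = 80
  locker 5: 70 = 70
  locker 6: 60 + 40 = 100
  locker 7: 50 + 50 = 100
  locker 8: 35 + 35 = 70
No arrangement into 7 storage lockers stays within capacity, so 8 is optimal.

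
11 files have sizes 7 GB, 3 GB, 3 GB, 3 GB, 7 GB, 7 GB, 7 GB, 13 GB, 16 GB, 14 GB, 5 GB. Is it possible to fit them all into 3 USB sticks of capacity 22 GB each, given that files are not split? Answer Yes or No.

No

Total = 85 GB; ⌈85/22⌉ = 4.
At least 4 USB sticks are required, but only 3 are allowed.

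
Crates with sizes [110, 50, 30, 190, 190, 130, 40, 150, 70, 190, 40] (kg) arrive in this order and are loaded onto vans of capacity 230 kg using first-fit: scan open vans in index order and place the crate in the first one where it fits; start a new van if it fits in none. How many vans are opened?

  110 → van 1 (new)  [load 110/230]
  50 → van 1  [load 160/230]
  30 → van 1  [load 190/230]
  190 → van 2 (new)  [load 190/230]
  190 → van 3 (new)  [load 190/230]
  130 → van 4 (new)  [load 130/230]
  40 → van 1  [load 230/230]
  150 → van 5 (new)  [load 150/230]
  70 → van 4  [load 200/230]
  190 → van 6 (new)  [load 190/230]
  40 → van 2  [load 230/230]
6 vans opened.

6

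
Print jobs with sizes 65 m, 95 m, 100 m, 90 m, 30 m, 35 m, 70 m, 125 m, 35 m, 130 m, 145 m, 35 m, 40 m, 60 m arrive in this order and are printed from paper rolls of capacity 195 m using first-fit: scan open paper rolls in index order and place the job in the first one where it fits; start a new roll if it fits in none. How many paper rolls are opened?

  65 → roll 1 (new)  [load 65/195]
  95 → roll 1  [load 160/195]
  100 → roll 2 (new)  [load 100/195]
  90 → roll 2  [load 190/195]
  30 → roll 1  [load 190/195]
  35 → roll 3 (new)  [load 35/195]
  70 → roll 3  [load 105/195]
  125 → roll 4 (new)  [load 125/195]
  35 → roll 3  [load 140/195]
  130 → roll 5 (new)  [load 130/195]
  145 → roll 6 (new)  [load 145/195]
  35 → roll 3  [load 175/195]
  40 → roll 4  [load 165/195]
  60 → roll 5  [load 190/195]
6 paper rolls opened.

6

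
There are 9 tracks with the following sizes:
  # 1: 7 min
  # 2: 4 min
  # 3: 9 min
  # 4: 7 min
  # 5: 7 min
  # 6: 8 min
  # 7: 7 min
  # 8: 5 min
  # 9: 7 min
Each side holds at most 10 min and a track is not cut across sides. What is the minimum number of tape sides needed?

8

Total = 9 + 8 + 7 + 7 + 7 + 7 + 7 + 5 + 4 = 61 min.
Lower bound: ⌈61/10⌉ = 7 tape sides.
A packing using 8 tape sides:
  side 1: 9 = 9
  side 2: 8 = 8
  side 3: 7 = 7
  side 4: 7 = 7
  side 5: 7 = 7
  side 6: 7 = 7
  side 7: 7 = 7
  side 8: 5 + 4 = 9
No arrangement into 7 tape sides stays within capacity, so 8 is optimal.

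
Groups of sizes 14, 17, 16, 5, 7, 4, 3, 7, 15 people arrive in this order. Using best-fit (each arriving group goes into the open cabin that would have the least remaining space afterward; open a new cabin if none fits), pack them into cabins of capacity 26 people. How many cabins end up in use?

4

  14 → cabin 1 (new)  [load 14/26]
  17 → cabin 2 (new)  [load 17/26]
  16 → cabin 3 (new)  [load 16/26]
  5 → cabin 2  [load 22/26]
  7 → cabin 3  [load 23/26]
  4 → cabin 2  [load 26/26]
  3 → cabin 3  [load 26/26]
  7 → cabin 1  [load 21/26]
  15 → cabin 4 (new)  [load 15/26]
4 cabins opened.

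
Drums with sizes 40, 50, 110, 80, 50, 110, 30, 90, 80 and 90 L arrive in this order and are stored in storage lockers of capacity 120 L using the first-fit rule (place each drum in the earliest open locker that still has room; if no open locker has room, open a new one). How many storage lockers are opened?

8

  40 → locker 1 (new)  [load 40/120]
  50 → locker 1  [load 90/120]
  110 → locker 2 (new)  [load 110/120]
  80 → locker 3 (new)  [load 80/120]
  50 → locker 4 (new)  [load 50/120]
  110 → locker 5 (new)  [load 110/120]
  30 → locker 1  [load 120/120]
  90 → locker 6 (new)  [load 90/120]
  80 → locker 7 (new)  [load 80/120]
  90 → locker 8 (new)  [load 90/120]
8 storage lockers opened.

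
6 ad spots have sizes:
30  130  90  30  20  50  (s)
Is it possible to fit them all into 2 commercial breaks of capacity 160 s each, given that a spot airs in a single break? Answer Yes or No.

Total = 350 s; ⌈350/160⌉ = 3.
At least 3 commercial breaks are required, but only 2 are allowed.

No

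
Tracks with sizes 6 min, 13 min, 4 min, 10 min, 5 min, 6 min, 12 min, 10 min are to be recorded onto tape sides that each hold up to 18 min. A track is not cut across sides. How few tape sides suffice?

Total = 13 + 12 + 10 + 10 + 6 + 6 + 5 + 4 = 66 min.
Lower bound: ⌈66/18⌉ = 4 tape sides.
A packing using 4 tape sides:
  side 1: 13 + 5 = 18
  side 2: 12 + 6 = 18
  side 3: 10 + 6 = 16
  side 4: 10 + 4 = 14
This matches the lower bound, so 4 is optimal.

4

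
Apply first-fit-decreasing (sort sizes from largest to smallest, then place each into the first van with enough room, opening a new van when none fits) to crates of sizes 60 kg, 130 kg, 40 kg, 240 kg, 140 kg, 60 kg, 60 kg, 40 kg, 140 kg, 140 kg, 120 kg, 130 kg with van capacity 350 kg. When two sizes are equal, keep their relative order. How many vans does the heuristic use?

Sorted descending: 240, 140, 140, 140, 130, 130, 120, 60, 60, 60, 40, 40.
  240 → van 1 (new)  [load 240/350]
  140 → van 2 (new)  [load 140/350]
  140 → van 2  [load 280/350]
  140 → van 3 (new)  [load 140/350]
  130 → van 3  [load 270/350]
  130 → van 4 (new)  [load 130/350]
  120 → van 4  [load 250/350]
  60 → van 1  [load 300/350]
  60 → van 2  [load 340/350]
  60 → van 3  [load 330/350]
  40 → van 1  [load 340/350]
  40 → van 4  [load 290/350]
4 vans opened.

4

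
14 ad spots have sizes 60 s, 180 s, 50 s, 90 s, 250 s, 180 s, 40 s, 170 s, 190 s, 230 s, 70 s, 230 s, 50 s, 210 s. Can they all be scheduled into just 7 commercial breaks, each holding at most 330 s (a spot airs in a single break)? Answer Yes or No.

No

Total = 2000 s; ⌈2000/330⌉ = 7.
8 ad spots each exceed half the capacity and cannot share a break, forcing at least 8 commercial breaks.
At least 8 commercial breaks are required, but only 7 are allowed.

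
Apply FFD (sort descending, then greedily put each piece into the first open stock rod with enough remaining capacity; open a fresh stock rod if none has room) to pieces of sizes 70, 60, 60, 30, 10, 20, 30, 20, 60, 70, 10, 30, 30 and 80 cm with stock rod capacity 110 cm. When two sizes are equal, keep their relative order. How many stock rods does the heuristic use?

6

Sorted descending: 80, 70, 70, 60, 60, 60, 30, 30, 30, 30, 20, 20, 10, 10.
  80 → stock rod 1 (new)  [load 80/110]
  70 → stock rod 2 (new)  [load 70/110]
  70 → stock rod 3 (new)  [load 70/110]
  60 → stock rod 4 (new)  [load 60/110]
  60 → stock rod 5 (new)  [load 60/110]
  60 → stock rod 6 (new)  [load 60/110]
  30 → stock rod 1  [load 110/110]
  30 → stock rod 2  [load 100/110]
  30 → stock rod 3  [load 100/110]
  30 → stock rod 4  [load 90/110]
  20 → stock rod 4  [load 110/110]
  20 → stock rod 5  [load 80/110]
  10 → stock rod 2  [load 110/110]
  10 → stock rod 3  [load 110/110]
6 stock rods opened.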